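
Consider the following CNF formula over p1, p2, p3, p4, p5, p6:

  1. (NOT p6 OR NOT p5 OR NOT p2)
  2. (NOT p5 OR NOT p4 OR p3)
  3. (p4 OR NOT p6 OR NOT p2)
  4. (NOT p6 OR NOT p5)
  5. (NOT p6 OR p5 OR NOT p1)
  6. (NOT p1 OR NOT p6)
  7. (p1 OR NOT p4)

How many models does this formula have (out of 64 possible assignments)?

24

Split on p6, then p5.
  p6=1, p5=1: a clause becomes empty — 0.
  p6=1, p5=0: remaining (p1,p2,p3,p4) ∈ {(0,0,0,0); (0,0,1,0)} — 2.
  p6=0, p5=1: p2 free; 5 ways for (p1,p3,p4) × 2^1 = 10.
  p6=0, p5=0: p2, p3 free; 3 ways for (p1,p4) × 2^2 = 12.
Total: 0 + 2 + 10 + 12 = 24.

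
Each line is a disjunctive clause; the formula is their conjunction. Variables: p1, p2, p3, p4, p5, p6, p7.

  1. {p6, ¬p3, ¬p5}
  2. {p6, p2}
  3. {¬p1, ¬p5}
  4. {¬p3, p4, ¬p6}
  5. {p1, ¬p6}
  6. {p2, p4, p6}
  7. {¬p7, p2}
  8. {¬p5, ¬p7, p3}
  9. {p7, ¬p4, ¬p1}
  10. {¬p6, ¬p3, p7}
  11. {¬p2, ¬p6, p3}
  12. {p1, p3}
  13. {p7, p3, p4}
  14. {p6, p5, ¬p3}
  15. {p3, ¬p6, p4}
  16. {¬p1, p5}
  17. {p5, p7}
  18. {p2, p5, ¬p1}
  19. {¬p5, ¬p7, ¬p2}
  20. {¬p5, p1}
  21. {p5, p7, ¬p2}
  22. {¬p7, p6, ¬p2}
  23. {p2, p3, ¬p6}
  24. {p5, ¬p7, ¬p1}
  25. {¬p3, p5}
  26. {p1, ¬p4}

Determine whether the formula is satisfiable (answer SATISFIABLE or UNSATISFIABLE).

UNSATISFIABLE

p5 = True:
  propagation gives p1=False; an empty clause results — contradiction.
p5 = False:
  propagation gives p1=False, p6=False, p2=True, p3=True; an empty clause results — contradiction.
Every branch closes, so no satisfying assignment exists.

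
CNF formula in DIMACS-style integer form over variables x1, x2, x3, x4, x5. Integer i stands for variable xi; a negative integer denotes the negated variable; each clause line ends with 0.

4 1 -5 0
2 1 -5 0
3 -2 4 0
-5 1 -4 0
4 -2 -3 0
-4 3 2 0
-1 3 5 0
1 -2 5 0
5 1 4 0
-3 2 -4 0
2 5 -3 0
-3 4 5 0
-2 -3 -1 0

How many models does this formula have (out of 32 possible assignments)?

The models are:
  x1=T x2=F x3=F x4=F x5=T
  x1=T x2=F x3=T x4=F x5=T
  x1=T x2=T x3=F x4=T x5=T
That's 3 in total.

3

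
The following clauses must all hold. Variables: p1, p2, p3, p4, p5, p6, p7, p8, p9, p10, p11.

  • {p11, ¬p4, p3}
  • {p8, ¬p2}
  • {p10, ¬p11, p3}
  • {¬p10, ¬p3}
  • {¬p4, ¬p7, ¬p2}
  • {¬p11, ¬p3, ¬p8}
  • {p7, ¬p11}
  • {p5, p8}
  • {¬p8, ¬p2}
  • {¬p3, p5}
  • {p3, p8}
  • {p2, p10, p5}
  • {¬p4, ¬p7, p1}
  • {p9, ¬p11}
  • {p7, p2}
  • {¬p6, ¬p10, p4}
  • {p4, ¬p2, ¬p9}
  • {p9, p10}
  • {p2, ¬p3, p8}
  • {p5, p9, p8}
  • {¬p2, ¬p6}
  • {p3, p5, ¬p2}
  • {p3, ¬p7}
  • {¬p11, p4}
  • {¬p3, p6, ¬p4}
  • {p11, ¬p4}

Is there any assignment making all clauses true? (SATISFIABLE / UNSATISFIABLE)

SATISFIABLE

Pure literal: p1 appears only positively; assign p1 = True.
p5 occurs only positively in the remaining clauses — set p5 = True.
Set p2 = False and propagate.
  then p7 is forced to True.
  then p3 is forced to True.
  then p10 is forced to False.
  then p9 is forced to True.
  then p8 is forced to True.
  then p11 is forced to False.
  then p4 is forced to False.
p6 is now unconstrained; take p6 = False.
So p1=T, p2=F, p3=T, p4=F, p5=T, p6=F, p7=T, p8=T, p9=T, p10=F, p11=F is a satisfying assignment.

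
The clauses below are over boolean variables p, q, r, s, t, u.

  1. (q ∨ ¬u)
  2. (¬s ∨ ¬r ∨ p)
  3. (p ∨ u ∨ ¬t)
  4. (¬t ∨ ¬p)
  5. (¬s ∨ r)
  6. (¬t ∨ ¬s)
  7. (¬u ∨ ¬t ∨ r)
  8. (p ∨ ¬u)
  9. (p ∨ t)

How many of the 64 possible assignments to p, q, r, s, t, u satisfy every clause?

9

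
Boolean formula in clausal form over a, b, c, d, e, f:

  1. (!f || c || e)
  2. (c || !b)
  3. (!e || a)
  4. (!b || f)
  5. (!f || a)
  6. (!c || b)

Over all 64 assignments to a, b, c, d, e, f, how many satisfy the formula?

12

Split on b, then c.
  b=1, c=1: remaining (a,d,e,f) ∈ {(1,0,0,1); (1,0,1,1); (1,1,0,1); (1,1,1,1)} — 4.
  b=1, c=0: a clause becomes empty — 0.
  b=0, c=1: a clause becomes empty — 0.
  b=0, c=0: d free; 4 ways for (a,e,f) × 2^1 = 8.
Total: 4 + 0 + 0 + 8 = 12.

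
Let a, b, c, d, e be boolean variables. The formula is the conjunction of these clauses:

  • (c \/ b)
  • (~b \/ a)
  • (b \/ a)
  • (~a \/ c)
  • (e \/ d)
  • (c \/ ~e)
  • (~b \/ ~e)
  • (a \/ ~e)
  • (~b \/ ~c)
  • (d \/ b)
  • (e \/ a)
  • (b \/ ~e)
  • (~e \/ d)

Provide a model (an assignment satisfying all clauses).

a=True, b=False, c=True, d=True, e=False

Check each clause:
  1. (c \/ b) — c is true.
  2. (a \/ ~b) — a is true.
  3. (a \/ b) — a is true.
  4. (~a \/ c) — c is true.
  5. (e \/ d) — d is true.
  6. (~e \/ c) — c is true.
  7. (~e \/ ~b) — ~e is true.
  8. (a \/ ~e) — a is true.
  9. (~b \/ ~c) — ~b is true.
  10. (d \/ b) — d is true.
  11. (a \/ e) — a is true.
  12. (~e \/ b) — ~e is true.
  13. (~e \/ d) — ~e is true.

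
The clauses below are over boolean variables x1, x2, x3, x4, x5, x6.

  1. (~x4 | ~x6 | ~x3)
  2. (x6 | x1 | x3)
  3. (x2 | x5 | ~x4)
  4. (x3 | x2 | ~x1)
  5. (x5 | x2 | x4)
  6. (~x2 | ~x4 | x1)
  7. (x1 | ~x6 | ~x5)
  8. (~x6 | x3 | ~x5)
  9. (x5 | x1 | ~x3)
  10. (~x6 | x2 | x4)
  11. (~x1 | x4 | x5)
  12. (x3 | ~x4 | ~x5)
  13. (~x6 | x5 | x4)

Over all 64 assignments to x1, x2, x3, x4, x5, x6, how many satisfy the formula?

12

Split on x4, then x5.
  x4=1, x5=1: remaining (x1,x2,x3,x6) ∈ {(0,0,1,0); (1,0,1,0); (1,1,1,0)} — 3.
  x4=1, x5=0: remaining (x1,x2,x3,x6) ∈ {(1,1,0,0); (1,1,0,1); (1,1,1,0)} — 3.
  x4=0, x5=1: 6 of the 16 assignments to (x1,x2,x3,x6) work.
  x4=0, x5=0: a clause becomes empty — 0.
Total: 3 + 3 + 6 + 0 = 12.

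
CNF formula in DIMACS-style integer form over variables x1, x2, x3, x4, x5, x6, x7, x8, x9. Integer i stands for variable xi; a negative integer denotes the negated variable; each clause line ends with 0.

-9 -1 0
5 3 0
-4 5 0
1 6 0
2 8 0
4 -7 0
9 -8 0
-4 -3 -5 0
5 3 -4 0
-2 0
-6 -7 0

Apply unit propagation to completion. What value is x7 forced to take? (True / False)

False

(~x2) stands alone — x2 = False.
From (x2 \/ x8) and x2 = False: x8 = True.
(x9 \/ ~x8) with x8 = True leaves only x9, so x9 = True.
(~x9 \/ ~x1) with x9 = True leaves only ~x1, so x1 = False.
(x6 \/ x1) with x1 = False leaves only x6, so x6 = True.
(~x6 \/ ~x7): since x6 = True, the clause reduces to (~x7). x7 = False.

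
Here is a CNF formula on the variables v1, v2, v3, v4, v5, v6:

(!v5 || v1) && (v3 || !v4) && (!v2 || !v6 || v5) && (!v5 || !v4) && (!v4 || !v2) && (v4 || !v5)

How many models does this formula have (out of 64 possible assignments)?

16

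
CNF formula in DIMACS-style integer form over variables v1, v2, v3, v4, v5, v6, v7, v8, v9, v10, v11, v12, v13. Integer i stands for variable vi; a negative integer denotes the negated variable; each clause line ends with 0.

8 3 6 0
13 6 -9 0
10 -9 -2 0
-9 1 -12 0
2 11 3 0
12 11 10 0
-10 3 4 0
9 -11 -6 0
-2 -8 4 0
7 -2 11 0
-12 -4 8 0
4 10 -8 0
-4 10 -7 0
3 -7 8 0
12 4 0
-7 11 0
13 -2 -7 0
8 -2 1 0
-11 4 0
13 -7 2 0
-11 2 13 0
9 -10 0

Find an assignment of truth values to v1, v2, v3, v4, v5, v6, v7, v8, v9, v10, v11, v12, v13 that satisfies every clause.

v1=T, v2=T, v3=T, v4=T, v5=F, v6=F, v7=F, v8=F, v9=F, v10=F, v11=T, v12=F, v13=F

v1 occurs only positively in the remaining clauses — set v1 = True.
v3 occurs only positively in the remaining clauses — set v3 = True.
Branch on v2: take v2 = True.
For the remaining variables, v4 = True, v5 = False, v6 = False, v7 = False, v8 = False, v9 = False, v10 = False, v11 = True, v12 = False, v13 = False works.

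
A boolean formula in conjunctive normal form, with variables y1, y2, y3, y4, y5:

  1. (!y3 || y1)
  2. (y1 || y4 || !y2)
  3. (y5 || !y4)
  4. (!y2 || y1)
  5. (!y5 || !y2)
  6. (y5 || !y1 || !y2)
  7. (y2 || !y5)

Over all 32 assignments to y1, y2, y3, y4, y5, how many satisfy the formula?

3

The models are:
  y1=0 y2=0 y3=0 y4=0 y5=0
  y1=1 y2=0 y3=0 y4=0 y5=0
  y1=1 y2=0 y3=1 y4=0 y5=0
That's 3 in total.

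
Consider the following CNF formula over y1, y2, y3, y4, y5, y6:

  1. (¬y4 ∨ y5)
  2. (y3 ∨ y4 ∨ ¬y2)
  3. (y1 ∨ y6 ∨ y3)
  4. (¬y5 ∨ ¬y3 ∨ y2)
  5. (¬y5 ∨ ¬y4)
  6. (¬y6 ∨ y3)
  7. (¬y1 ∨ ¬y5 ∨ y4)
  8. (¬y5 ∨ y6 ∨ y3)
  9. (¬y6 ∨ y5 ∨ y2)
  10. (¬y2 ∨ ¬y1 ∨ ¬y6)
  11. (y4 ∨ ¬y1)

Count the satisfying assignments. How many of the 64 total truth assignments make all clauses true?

Satisfying assignments:
  y1=F y2=F y3=T y4=F y5=F y6=F
  y1=F y2=T y3=T y4=F y5=F y6=F
  y1=F y2=T y3=T y4=F y5=F y6=T
  y1=F y2=T y3=T y4=F y5=T y6=F
  y1=F y2=T y3=T y4=F y5=T y6=T
Count: 5.

5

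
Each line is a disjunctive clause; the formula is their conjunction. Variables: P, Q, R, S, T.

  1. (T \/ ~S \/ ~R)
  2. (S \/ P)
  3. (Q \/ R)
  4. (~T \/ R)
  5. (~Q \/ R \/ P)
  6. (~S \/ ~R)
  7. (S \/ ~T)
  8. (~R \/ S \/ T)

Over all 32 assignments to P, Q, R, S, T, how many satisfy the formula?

2

Satisfying assignments:
  P=T Q=T R=F S=F T=F
  P=T Q=T R=F S=T T=F
Count: 2.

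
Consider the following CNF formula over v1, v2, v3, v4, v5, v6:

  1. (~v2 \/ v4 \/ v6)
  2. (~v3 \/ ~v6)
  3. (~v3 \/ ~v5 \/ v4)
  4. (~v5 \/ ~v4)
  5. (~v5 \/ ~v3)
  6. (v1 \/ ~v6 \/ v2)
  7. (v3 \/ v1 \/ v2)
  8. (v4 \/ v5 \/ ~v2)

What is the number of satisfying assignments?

Case analysis on v2 and v3:
  v2=1, v3=1: remaining (v1,v4,v5,v6) ∈ {(0,1,0,0); (1,1,0,0)} — 2.
  v2=1, v3=0: v1 free; 3 ways for (v4,v5,v6) × 2^1 = 6.
  v2=0, v3=1: remaining (v1,v4,v5,v6) ∈ {(0,0,0,0); (0,1,0,0); (1,0,0,0); (1,1,0,0)} — 4.
  v2=0, v3=0: v6 free; 3 ways for (v1,v4,v5) × 2^1 = 6.
Total: 2 + 6 + 4 + 6 = 18.

18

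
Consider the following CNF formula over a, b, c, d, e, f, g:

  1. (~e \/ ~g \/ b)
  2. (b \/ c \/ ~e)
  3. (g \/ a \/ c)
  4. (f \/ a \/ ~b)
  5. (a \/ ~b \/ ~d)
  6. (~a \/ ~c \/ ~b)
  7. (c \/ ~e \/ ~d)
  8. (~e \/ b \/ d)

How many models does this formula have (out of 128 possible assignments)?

Split on b, then a.
  b=1, a=1: f, g free; 3 ways for (c,d,e) × 2^2 = 12.
  b=1, a=0: e free; 3 ways for (c,d,f,g) × 2^1 = 6.
  b=0, a=1: f free; 9 ways for (c,d,e,g) × 2^1 = 18.
  b=0, a=0: f free; 7 ways for (c,d,e,g) × 2^1 = 14.
Total: 12 + 6 + 18 + 14 = 50.

50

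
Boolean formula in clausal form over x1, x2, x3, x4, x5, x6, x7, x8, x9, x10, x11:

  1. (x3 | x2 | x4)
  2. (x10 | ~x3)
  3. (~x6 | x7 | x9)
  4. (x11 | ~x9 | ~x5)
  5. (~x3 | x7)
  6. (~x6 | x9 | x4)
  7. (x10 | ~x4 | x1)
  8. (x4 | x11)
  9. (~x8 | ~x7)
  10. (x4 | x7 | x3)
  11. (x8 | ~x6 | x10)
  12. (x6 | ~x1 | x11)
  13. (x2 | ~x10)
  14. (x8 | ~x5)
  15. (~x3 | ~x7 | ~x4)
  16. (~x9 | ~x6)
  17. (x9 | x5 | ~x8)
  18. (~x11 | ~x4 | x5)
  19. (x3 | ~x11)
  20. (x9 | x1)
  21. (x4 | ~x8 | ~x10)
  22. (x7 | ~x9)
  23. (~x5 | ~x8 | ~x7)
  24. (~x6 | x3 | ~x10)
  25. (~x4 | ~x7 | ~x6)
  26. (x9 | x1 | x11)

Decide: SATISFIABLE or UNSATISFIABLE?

x2 occurs only positively in the remaining clauses — set x2 = True.
Try x1 = True.
Try x3 = True.
  then x10 is forced to True.
  then x7 is forced to True.
  then x8 is forced to False.
  then x5 is forced to False.
  then x4 is forced to False.
  then x11 is forced to True.
Set x6 = False and propagate.
x9 is now unconstrained; take x9 = True.
So x1 = T  x2 = T  x3 = T  x4 = F  x5 = F  x6 = F  x7 = T  x8 = F  x9 = T  x10 = T  x11 = T is a satisfying assignment.

SATISFIABLE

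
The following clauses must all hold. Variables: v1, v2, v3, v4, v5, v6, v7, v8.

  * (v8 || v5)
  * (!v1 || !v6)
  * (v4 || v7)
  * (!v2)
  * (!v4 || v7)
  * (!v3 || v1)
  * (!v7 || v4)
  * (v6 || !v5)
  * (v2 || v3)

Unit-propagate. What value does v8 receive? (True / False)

True

(!v2) is a unit clause: v2 = False.
(v3 || v2) with v2 = False leaves only v3, so v3 = True.
In (!v3 || v1), !v3 is now false; v1 must hold, so v1 = True.
(!v1 || !v6) with v1 = True leaves only !v6, so v6 = False.
(v6 || !v5) with v6 = False leaves only !v5, so v5 = False.
In (v8 || v5), v5 is now false; v8 must hold, so v8 = True.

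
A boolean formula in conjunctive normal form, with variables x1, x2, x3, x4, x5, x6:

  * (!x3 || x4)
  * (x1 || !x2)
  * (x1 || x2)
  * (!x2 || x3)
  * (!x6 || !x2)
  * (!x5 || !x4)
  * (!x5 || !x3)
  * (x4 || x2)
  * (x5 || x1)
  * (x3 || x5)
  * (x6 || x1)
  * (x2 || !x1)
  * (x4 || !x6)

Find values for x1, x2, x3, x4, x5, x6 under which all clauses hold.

Set x1 = True and propagate.
  then x2 is forced to True.
  then x3 is forced to True.
  then x4 is forced to True.
  then x6 is forced to False.
  then x5 is forced to False.

x1 = T, x2 = T, x3 = T, x4 = T, x5 = F, x6 = F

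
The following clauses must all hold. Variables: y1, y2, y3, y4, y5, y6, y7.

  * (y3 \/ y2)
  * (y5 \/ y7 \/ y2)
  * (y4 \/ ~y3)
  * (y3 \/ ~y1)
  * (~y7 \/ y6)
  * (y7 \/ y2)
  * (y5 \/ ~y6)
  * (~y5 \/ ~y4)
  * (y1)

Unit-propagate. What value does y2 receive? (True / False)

True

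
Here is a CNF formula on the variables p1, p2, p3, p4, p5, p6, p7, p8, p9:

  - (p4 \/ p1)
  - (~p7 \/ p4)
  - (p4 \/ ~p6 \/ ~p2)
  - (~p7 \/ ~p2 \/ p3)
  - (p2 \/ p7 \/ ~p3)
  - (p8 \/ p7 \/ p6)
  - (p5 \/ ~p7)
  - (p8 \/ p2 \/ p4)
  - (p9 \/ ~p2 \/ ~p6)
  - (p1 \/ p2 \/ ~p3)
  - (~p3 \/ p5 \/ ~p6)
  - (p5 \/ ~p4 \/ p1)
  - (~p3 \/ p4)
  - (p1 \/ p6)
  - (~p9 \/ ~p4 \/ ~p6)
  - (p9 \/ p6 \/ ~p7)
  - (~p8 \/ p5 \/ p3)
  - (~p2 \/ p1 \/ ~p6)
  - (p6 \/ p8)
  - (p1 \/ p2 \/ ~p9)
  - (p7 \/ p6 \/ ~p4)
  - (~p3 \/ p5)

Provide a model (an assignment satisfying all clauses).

Pure literal: p1 appears only positively; assign p1 = True.
Pure literal: p5 appears only positively; assign p5 = True.
Branch on p2: take p2 = True.
For the remaining variables, p3 = False, p4 = False, p6 = False, p7 = False, p8 = True, p9 = False works.
Every clause has at least one true literal under this assignment.
Check each clause:
  1. (p4 \/ p1) — p1 is true.
  2. (~p7 \/ p4) — ~p7 is true.
  3. (~p6 \/ p4 \/ ~p2) — ~p6 is true.
  4. (p3 \/ ~p2 \/ ~p7) — ~p7 is true.
  5. (p2 \/ ~p3 \/ p7) — p2 is true.
  6. (p6 \/ p8 \/ p7) — p8 is true.
  7. (~p7 \/ p5) — ~p7 is true.
  8. (p2 \/ p8 \/ p4) — p8 is true.
  9. (p9 \/ ~p6 \/ ~p2) — ~p6 is true.
  10. (~p3 \/ p1 \/ p2) — p1 is true.
  11. (~p3 \/ p5 \/ ~p6) — ~p3 is true.
  12. (p5 \/ p1 \/ ~p4) — p1 is true.
  13. (~p3 \/ p4) — ~p3 is true.
  14. (p6 \/ p1) — p1 is true.
  15. (~p9 \/ ~p6 \/ ~p4) — ~p6 is true.
  16. (p9 \/ ~p7 \/ p6) — ~p7 is true.
  17. (~p8 \/ p5 \/ p3) — p5 is true.
  18. (~p6 \/ ~p2 \/ p1) — p1 is true.
  19. (p6 \/ p8) — p8 is true.
  20. (p1 \/ p2 \/ ~p9) — p1 is true.
  21. (p7 \/ ~p4 \/ p6) — ~p4 is true.
  22. (p5 \/ ~p3) — p5 is true.

p1=1, p2=1, p3=0, p4=0, p5=1, p6=0, p7=0, p8=1, p9=0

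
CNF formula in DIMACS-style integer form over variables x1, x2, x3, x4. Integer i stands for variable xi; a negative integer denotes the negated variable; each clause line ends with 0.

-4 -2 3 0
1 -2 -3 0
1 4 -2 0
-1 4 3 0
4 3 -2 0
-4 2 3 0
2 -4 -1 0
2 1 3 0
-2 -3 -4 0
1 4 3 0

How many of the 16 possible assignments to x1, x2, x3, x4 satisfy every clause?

4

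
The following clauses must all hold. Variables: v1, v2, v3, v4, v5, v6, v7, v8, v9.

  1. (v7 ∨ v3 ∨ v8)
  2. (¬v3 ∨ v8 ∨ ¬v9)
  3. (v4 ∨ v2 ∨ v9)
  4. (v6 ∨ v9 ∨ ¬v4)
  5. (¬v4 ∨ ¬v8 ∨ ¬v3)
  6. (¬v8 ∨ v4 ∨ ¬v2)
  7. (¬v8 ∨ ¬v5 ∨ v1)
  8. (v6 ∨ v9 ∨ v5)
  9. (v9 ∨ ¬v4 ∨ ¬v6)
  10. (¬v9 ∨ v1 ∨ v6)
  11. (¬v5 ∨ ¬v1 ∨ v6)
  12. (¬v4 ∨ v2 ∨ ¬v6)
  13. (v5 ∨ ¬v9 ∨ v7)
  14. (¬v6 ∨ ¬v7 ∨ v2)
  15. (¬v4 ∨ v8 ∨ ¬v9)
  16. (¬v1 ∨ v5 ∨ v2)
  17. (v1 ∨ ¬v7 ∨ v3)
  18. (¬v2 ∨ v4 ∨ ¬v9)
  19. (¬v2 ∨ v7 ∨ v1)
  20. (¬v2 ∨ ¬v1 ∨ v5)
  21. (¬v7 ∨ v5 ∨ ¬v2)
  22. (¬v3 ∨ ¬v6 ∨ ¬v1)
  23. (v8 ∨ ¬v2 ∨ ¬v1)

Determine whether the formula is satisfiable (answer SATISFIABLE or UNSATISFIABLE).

SATISFIABLE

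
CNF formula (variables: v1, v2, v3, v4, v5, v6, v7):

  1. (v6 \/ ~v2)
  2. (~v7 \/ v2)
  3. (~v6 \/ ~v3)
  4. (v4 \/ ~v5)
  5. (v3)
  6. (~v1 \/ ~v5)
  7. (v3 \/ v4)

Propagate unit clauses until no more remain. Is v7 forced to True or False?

False

(v3) is a unit clause: v3 = True.
From (~v3 \/ ~v6) and v3 = True: v6 = False.
(v6 \/ ~v2): since v6 = False, the clause reduces to (~v2). v2 = False.
(~v7 \/ v2) with v2 = False leaves only ~v7, so v7 = False.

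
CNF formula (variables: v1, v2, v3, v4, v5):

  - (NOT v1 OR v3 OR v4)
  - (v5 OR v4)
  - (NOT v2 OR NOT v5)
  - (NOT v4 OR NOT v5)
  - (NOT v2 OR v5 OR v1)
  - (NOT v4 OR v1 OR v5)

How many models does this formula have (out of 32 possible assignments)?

Satisfying assignments:
  v1=F v2=F v3=F v4=F v5=T
  v1=F v2=F v3=T v4=F v5=T
  v1=T v2=F v3=F v4=T v5=F
  v1=T v2=F v3=T v4=F v5=T
  v1=T v2=F v3=T v4=T v5=F
  v1=T v2=T v3=F v4=T v5=F
  v1=T v2=T v3=T v4=T v5=F
Count: 7.

7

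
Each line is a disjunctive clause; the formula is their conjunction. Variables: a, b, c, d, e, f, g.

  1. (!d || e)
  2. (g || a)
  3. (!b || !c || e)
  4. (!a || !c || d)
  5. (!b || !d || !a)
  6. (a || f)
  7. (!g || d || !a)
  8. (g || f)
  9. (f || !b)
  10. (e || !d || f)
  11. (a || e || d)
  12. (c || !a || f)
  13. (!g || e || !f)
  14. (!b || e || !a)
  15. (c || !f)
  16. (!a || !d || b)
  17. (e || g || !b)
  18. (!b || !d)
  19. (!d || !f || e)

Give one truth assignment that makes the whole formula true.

a=False, b=True, c=True, d=False, e=True, f=True, g=True

Pure literal: e appears only positively; assign e = True.
Branch on a: take a = False.
  then g is forced to True.
  then f is forced to True.
  then c is forced to True.
Set b = True and propagate.
  then d is forced to False.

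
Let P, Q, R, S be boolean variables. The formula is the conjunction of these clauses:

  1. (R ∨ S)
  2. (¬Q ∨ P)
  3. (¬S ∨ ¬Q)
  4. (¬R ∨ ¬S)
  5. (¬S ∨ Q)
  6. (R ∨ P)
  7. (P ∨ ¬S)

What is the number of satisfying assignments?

The models are:
  P=0 Q=0 R=1 S=0
  P=1 Q=0 R=1 S=0
  P=1 Q=1 R=1 S=0
That's 3 in total.

3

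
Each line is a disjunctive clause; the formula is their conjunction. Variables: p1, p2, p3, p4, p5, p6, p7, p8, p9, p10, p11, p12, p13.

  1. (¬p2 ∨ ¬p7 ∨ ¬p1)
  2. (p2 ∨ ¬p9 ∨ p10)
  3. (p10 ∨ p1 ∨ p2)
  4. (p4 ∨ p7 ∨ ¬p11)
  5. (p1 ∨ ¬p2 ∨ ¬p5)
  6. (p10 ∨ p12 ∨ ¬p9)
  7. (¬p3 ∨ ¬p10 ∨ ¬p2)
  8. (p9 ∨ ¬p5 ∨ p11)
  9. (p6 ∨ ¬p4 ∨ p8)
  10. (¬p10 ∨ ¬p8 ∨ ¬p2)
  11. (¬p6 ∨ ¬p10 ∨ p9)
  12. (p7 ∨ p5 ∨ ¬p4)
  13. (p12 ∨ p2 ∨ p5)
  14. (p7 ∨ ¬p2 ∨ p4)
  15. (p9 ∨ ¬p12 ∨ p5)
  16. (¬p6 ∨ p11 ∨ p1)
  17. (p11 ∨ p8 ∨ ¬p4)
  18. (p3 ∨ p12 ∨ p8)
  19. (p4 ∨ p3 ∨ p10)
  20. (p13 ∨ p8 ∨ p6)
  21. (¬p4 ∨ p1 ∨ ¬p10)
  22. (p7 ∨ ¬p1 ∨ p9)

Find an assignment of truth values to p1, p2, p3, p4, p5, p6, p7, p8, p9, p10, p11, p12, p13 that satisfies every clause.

Pure literal: p13 appears only positively; assign p13 = True.
Try p1 = False.
For the remaining variables, p2 = False, p3 = True, p4 = False, p5 = False, p6 = False, p7 = True, p8 = True, p9 = True, p10 = True, p11 = True, p12 = True works.
Every clause has at least one true literal under this assignment.

p1 = 0, p2 = 0, p3 = 1, p4 = 0, p5 = 0, p6 = 0, p7 = 1, p8 = 1, p9 = 1, p10 = 1, p11 = 1, p12 = 1, p13 = 1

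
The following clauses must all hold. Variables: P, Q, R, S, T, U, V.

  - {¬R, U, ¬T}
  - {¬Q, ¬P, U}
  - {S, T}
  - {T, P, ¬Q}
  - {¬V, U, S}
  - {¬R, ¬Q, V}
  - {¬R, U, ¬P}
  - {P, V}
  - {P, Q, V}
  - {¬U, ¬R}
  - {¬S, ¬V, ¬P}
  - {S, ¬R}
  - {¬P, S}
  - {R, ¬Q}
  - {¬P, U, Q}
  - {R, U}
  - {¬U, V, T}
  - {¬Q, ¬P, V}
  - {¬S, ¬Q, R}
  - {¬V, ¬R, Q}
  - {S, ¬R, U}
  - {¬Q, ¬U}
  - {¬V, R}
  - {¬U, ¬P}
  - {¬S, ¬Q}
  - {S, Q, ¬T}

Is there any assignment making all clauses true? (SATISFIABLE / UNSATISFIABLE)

Q = True:
  propagation gives R=True, V=True, U=False, T=False; an empty clause results — contradiction.
Q = False:
  U = True:
    propagation gives R=False, V=False, P=True; an empty clause results — contradiction.
  U = False:
    propagation gives P=False, V=True, S=True, R=True; an empty clause results — contradiction.
Every branch closes, so no satisfying assignment exists.

UNSATISFIABLE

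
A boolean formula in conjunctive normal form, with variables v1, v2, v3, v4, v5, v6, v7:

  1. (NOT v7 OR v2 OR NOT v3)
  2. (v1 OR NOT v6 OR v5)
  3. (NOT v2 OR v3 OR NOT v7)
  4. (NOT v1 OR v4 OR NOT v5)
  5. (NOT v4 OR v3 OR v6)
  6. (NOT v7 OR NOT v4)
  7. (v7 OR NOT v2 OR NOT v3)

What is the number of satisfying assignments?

38

Split on v3, then v7.
  v3=T, v7=T: 5 of the 32 assignments to (v1,v2,v4,v5,v6) work.
  v3=T, v7=F: 12 of the 32 assignments to (v1,v2,v4,v5,v6) work.
  v3=F, v7=T: 5 of the 32 assignments to (v1,v2,v4,v5,v6) work.
  v3=F, v7=F: v2 free; 8 ways for (v1,v4,v5,v6) × 2^1 = 16.
Total: 5 + 12 + 5 + 16 = 38.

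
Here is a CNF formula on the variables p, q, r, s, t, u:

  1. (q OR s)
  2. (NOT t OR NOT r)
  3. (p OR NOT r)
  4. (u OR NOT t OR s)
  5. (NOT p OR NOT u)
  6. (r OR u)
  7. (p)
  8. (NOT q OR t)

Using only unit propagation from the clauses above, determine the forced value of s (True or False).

True

(p) stands alone — p = True.
From (NOT u OR NOT p) and p = True: u = False.
(r OR u): since u = False, the clause reduces to (r). r = True.
In (NOT t OR NOT r), NOT r is now false; NOT t must hold, so t = False.
In (NOT q OR t), t is now false; NOT q must hold, so q = False.
From (q OR s) and q = False: s = True.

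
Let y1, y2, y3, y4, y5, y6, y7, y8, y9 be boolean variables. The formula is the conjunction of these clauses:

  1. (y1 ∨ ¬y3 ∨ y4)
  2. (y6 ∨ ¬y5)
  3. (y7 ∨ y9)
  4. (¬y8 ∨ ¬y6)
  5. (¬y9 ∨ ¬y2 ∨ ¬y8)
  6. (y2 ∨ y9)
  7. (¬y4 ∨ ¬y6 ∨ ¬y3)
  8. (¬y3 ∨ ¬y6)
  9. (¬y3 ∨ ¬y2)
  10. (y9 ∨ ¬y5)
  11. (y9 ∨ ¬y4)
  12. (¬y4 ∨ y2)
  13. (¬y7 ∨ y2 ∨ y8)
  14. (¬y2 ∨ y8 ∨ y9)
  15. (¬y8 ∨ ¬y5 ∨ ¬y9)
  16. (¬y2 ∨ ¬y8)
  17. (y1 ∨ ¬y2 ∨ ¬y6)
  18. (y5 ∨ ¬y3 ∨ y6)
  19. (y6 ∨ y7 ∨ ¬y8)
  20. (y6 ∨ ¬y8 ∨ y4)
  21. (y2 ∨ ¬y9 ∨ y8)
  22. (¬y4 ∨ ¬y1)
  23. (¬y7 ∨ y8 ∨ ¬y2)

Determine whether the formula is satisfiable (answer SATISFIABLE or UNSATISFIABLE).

y3 occurs only negated in the remaining clauses — set y3 = False.
Branch on y1: take y1 = False.
For the remaining variables, y2 = True, y4 = False, y5 = False, y6 = False, y7 = False, y8 = False, y9 = True works.
So y1 = F, y2 = T, y3 = F, y4 = F, y5 = F, y6 = F, y7 = F, y8 = F, y9 = T is a satisfying assignment.

SATISFIABLE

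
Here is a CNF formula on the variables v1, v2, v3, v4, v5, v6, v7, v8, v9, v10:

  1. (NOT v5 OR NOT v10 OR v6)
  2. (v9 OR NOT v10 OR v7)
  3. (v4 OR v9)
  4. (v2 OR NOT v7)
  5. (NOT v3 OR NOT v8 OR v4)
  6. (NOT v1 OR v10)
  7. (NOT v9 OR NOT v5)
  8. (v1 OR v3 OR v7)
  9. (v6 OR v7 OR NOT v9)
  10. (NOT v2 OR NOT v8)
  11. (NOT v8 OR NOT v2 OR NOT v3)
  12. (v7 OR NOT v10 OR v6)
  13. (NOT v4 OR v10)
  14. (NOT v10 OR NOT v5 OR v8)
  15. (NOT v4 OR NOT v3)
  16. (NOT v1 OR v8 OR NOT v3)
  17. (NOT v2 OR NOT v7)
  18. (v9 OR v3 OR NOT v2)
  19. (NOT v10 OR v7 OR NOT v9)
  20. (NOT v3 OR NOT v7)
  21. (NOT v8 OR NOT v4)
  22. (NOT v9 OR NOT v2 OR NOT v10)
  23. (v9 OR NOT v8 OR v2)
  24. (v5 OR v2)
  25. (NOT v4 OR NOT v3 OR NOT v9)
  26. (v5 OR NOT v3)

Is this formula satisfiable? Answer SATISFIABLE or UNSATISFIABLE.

UNSATISFIABLE

v3 = True:
  propagation gives v4=False, v9=True, v8=False, v5=False; an empty clause results — contradiction.
v3 = False:
  v9 = True:
    propagation gives v5=False, v2=True, v8=False, v7=False; an empty clause results — contradiction.
  v9 = False:
    propagation gives v4=True, v10=True, v7=True, v2=True; an empty clause results — contradiction.
Every branch closes, so no satisfying assignment exists.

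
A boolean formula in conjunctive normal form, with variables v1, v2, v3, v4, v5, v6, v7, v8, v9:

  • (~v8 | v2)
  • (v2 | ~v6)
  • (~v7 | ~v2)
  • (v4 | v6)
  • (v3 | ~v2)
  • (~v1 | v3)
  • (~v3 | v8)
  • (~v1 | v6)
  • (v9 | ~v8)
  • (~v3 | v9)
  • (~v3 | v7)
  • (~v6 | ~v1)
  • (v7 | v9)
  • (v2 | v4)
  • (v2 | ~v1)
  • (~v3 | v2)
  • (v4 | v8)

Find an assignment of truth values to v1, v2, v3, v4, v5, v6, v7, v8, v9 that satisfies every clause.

v1 occurs only negated in the remaining clauses — set v1 = False.
v4 occurs only positively in the remaining clauses — set v4 = True.
Branch on v2: take v2 = False.
  then v8 is forced to False.
  then v6 is forced to False.
  then v3 is forced to False.
Set v7 = True and propagate.
v5, v9 are now unconstrained; take v5 = False, v9 = True.

v1=0, v2=0, v3=0, v4=1, v5=0, v6=0, v7=1, v8=0, v9=1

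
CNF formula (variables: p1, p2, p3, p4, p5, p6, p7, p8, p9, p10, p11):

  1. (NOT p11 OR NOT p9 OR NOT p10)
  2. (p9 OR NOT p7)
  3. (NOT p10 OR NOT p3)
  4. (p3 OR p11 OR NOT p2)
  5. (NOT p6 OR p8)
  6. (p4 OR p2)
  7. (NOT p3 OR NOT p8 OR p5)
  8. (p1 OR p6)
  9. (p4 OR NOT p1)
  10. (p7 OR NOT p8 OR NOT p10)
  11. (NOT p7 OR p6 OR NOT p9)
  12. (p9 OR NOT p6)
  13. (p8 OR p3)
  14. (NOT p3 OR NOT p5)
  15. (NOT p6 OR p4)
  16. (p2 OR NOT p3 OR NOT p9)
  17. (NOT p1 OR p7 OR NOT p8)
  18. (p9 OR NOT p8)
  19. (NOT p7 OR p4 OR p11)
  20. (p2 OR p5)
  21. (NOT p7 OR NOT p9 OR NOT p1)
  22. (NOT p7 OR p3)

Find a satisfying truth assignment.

p1 = 1, p2 = 1, p3 = 1, p4 = 1, p5 = 0, p6 = 0, p7 = 0, p8 = 0, p9 = 1, p10 = 0, p11 = 1

p4 occurs only positively in the remaining clauses — set p4 = True.
p10 occurs only negated in the remaining clauses — set p10 = False.
Try p1 = True.
Set p2 = True and propagate.
Try p3 = True.
  then p5 is forced to False.
  then p8 is forced to False.
  then p6 is forced to False.
The remaining clauses are satisfied by p7 = False, p9 = True, p11 = True.
Every clause has at least one true literal under this assignment.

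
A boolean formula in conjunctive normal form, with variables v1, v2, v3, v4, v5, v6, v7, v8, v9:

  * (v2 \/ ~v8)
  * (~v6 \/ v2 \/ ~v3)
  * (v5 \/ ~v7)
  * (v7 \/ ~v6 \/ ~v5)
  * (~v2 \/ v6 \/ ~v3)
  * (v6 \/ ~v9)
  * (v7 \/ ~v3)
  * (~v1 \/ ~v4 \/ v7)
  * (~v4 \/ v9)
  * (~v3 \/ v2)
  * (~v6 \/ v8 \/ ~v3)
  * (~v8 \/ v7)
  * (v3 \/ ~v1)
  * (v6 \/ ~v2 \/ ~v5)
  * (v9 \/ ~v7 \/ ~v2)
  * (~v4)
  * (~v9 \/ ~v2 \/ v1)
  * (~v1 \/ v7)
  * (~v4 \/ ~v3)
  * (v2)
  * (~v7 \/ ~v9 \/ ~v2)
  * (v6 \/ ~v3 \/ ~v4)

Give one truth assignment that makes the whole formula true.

v1=F, v2=T, v3=F, v4=F, v5=F, v6=F, v7=F, v8=F, v9=F

Check each clause:
  1. (~v8 \/ v2) — ~v8 is true.
  2. (v2 \/ ~v6 \/ ~v3) — v2 is true.
  3. (~v7 \/ v5) — ~v7 is true.
  4. (~v5 \/ v7 \/ ~v6) — ~v6 is true.
  5. (v6 \/ ~v2 \/ ~v3) — ~v3 is true.
  6. (~v9 \/ v6) — ~v9 is true.
  7. (v7 \/ ~v3) — ~v3 is true.
  8. (v7 \/ ~v1 \/ ~v4) — ~v4 is true.
  9. (v9 \/ ~v4) — ~v4 is true.
  10. (v2 \/ ~v3) — v2 is true.
  11. (~v3 \/ v8 \/ ~v6) — ~v6 is true.
  12. (v7 \/ ~v8) — ~v8 is true.
  13. (v3 \/ ~v1) — ~v1 is true.
  14. (v6 \/ ~v2 \/ ~v5) — ~v5 is true.
  15. (~v2 \/ ~v7 \/ v9) — ~v7 is true.
  16. (~v4) — ~v4 is true.
  17. (~v9 \/ ~v2 \/ v1) — ~v9 is true.
  18. (~v1 \/ v7) — ~v1 is true.
  19. (~v3 \/ ~v4) — ~v4 is true.
  20. (v2) — v2 is true.
  21. (~v7 \/ ~v9 \/ ~v2) — ~v7 is true.
  22. (~v4 \/ v6 \/ ~v3) — ~v4 is true.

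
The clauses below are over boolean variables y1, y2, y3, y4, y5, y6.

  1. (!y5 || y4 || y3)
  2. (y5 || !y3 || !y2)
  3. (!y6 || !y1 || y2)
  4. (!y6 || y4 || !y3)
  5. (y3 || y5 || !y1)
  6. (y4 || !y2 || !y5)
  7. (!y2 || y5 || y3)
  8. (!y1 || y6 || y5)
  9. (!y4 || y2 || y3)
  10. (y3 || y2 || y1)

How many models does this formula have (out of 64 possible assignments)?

Case analysis on y3 and y2:
  y3=T, y2=T: remaining (y1,y4,y5,y6) ∈ {(F,T,T,F); (F,T,T,T); (T,T,T,F); (T,T,T,T)} — 4.
  y3=T, y2=F: 8 of the 16 assignments to (y1,y4,y5,y6) work.
  y3=F, y2=T: remaining (y1,y4,y5,y6) ∈ {(F,T,T,F); (F,T,T,T); (T,T,T,F); (T,T,T,T)} — 4.
  y3=F, y2=F: a clause becomes empty — 0.
Total: 4 + 8 + 4 + 0 = 16.

16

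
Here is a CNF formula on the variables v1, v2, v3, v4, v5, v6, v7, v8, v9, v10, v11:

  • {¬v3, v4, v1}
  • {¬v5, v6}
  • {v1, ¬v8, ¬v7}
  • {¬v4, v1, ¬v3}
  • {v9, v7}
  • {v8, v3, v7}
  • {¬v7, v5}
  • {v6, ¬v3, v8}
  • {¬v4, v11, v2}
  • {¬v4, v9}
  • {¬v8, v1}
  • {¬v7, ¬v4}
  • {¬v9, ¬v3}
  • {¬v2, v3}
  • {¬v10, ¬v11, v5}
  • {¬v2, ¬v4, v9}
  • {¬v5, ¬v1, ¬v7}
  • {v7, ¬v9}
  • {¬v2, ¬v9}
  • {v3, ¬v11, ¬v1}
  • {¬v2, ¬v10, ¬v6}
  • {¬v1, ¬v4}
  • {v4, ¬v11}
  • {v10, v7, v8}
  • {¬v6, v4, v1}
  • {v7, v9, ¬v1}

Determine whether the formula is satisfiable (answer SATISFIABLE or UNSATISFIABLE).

UNSATISFIABLE

v1 = True:
  v7 = True:
    propagation gives v5=True; an empty clause results — contradiction.
  v7 = False:
    propagation gives v9=True; an empty clause results — contradiction.
v1 = False:
  v4 = True:
    propagation gives v3=False, v7=True; an empty clause results — contradiction.
  v4 = False:
    propagation gives v3=False, v7=True, v5=True, v6=True; an empty clause results — contradiction.
Every branch closes, so no satisfying assignment exists.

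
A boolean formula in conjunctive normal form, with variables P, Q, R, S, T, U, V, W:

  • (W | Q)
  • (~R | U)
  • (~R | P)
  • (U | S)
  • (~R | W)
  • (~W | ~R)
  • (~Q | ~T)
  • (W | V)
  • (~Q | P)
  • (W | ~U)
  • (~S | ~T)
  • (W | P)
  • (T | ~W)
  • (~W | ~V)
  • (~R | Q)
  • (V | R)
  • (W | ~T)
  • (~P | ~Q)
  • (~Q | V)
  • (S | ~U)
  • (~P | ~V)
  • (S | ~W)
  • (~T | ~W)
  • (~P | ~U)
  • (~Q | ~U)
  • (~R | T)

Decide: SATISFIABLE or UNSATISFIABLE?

UNSATISFIABLE

W = True:
  propagation gives R=False, T=True; an empty clause results — contradiction.
W = False:
  propagation gives Q=True, R=False, T=False, V=True; an empty clause results — contradiction.
Every branch closes, so no satisfying assignment exists.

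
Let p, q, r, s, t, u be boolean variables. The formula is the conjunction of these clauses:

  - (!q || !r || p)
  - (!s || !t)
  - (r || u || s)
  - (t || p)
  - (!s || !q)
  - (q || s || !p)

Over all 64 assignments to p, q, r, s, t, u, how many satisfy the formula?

Case analysis on s and p:
  s=T, p=T: remaining (q,r,t,u) ∈ {(F,F,F,F); (F,F,F,T); (F,T,F,F); (F,T,F,T)} — 4.
  s=T, p=F: a clause becomes empty — 0.
  s=F, p=T: t free; 3 ways for (q,r,u) × 2^1 = 6.
  s=F, p=F: remaining (q,r,t,u) ∈ {(F,F,T,T); (F,T,T,F); (F,T,T,T); (T,F,T,T)} — 4.
Total: 4 + 0 + 6 + 4 = 14.

14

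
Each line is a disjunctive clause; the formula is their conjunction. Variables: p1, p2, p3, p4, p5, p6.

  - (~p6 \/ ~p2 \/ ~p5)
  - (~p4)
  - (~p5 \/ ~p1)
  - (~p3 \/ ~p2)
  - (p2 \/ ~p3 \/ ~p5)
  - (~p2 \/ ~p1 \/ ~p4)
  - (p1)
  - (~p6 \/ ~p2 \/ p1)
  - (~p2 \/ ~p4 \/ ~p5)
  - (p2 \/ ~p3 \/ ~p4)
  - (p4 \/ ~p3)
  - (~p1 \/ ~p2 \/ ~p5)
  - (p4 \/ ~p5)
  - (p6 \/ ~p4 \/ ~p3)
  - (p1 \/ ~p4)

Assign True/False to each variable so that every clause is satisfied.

p1=True, p2=False, p3=False, p4=False, p5=False, p6=True

The clause (~p4) is unit: p4 must be False.
The clause (p1) is unit: p1 must be True.
Unit propagation: (~p5) forces p5 = False.
Unit propagation: (~p3) forces p3 = False.
p2, p6 are now unconstrained; take p2 = False, p6 = True.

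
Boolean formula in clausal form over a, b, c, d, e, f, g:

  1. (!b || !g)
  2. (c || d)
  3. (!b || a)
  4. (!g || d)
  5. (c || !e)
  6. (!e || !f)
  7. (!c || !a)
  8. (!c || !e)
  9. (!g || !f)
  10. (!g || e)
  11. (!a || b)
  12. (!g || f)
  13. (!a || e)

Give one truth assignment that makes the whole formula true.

a=False, b=False, c=True, d=False, e=False, f=True, g=False

Check each clause:
  1. (!g || !b) — !g is true.
  2. (d || c) — c is true.
  3. (a || !b) — !b is true.
  4. (!g || d) — !g is true.
  5. (c || !e) — c is true.
  6. (!f || !e) — !e is true.
  7. (!a || !c) — !a is true.
  8. (!c || !e) — !e is true.
  9. (!g || !f) — !g is true.
  10. (e || !g) — !g is true.
  11. (b || !a) — !a is true.
  12. (f || !g) — !g is true.
  13. (!a || e) — !a is true.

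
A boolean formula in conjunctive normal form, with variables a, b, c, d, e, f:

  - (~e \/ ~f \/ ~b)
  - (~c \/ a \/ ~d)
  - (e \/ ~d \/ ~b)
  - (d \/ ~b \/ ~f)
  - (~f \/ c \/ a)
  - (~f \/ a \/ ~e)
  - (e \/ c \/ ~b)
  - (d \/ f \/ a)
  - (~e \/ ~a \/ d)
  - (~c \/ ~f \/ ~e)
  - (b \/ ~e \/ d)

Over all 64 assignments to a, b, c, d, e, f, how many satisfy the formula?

Case analysis on e and d:
  e=1, d=1: 7 of the 16 assignments to (a,b,c,f) work.
  e=1, d=0: a clause becomes empty — 0.
  e=0, d=1: 5 of the 16 assignments to (a,b,c,f) work.
  e=0, d=0: 6 of the 16 assignments to (a,b,c,f) work.
Total: 7 + 0 + 5 + 6 = 18.

18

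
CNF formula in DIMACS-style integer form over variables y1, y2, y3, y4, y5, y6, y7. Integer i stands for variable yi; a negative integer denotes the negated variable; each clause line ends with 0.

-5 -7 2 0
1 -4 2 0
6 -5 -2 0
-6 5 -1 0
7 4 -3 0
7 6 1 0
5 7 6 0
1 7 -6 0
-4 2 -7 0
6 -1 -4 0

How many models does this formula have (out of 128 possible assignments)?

31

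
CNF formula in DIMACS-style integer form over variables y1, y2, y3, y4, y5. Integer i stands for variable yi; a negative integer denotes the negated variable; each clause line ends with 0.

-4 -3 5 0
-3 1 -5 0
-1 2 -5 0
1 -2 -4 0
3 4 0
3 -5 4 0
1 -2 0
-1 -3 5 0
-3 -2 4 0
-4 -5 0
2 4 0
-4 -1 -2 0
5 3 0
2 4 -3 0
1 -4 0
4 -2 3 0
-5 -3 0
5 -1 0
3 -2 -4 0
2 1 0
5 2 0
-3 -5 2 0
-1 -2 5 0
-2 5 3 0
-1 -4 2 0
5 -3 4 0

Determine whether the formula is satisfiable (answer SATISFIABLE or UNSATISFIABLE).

UNSATISFIABLE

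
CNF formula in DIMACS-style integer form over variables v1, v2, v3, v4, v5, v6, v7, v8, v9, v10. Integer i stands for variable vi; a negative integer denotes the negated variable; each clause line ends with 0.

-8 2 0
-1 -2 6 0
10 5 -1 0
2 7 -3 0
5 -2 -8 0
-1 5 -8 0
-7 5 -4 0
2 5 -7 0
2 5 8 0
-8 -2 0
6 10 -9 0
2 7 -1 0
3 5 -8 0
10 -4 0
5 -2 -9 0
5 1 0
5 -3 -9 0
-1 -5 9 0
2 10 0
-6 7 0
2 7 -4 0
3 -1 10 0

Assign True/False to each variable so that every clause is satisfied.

v1=0, v2=0, v3=0, v4=1, v5=1, v6=1, v7=1, v8=0, v9=1, v10=1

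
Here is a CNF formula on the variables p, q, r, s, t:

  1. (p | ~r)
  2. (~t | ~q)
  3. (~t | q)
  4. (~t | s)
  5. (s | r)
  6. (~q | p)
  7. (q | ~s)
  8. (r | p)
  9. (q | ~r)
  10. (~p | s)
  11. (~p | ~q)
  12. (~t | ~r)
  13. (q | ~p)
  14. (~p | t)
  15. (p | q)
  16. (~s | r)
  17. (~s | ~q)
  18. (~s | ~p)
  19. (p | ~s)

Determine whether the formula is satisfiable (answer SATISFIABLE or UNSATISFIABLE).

UNSATISFIABLE

p = True:
  propagation gives s=True; an empty clause results — contradiction.
p = False:
  propagation gives r=False; an empty clause results — contradiction.
Every branch closes, so no satisfying assignment exists.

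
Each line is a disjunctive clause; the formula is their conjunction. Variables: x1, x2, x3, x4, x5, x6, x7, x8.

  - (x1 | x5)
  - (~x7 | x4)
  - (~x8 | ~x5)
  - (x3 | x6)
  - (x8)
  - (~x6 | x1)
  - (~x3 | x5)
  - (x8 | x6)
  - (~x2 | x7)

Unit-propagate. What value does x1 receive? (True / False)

(x8) stands alone — x8 = True.
In (~x8 | ~x5), ~x8 is now false; ~x5 must hold, so x5 = False.
From (x5 | x1) and x5 = False: x1 = True.

True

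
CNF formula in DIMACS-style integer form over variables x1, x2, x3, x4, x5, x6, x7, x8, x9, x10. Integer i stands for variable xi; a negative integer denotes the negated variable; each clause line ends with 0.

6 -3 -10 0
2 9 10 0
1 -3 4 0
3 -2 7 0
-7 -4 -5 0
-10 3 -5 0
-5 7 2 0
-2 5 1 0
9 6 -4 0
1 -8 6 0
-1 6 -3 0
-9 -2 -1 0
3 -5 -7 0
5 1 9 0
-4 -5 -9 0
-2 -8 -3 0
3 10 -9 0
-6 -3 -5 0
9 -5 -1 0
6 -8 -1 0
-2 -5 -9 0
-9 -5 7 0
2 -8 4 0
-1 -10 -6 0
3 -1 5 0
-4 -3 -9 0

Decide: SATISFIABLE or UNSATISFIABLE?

Pure literal: x8 appears only negated; assign x8 = False.
Try x1 = False.
For the remaining variables, x2 = False, x3 = False, x4 = False, x5 = False, x6 = False, x7 = True, x9 = True, x10 = True works.
Every clause has at least one true literal under this assignment.
So x1 = 0  x2 = 0  x3 = 0  x4 = 0  x5 = 0  x6 = 0  x7 = 1  x8 = 0  x9 = 1  x10 = 1 is a satisfying assignment.

SATISFIABLE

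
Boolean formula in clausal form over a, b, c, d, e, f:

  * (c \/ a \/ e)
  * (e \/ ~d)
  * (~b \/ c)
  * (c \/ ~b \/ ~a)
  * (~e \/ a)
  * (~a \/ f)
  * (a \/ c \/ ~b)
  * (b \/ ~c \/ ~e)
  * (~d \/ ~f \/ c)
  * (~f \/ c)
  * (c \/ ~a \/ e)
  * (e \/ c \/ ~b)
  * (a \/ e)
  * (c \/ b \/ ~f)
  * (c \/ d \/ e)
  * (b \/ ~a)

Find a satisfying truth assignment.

a=T, b=T, c=T, d=F, e=F, f=T

Check each clause:
  1. (a \/ e \/ c) — a is true.
  2. (~d \/ e) — ~d is true.
  3. (~b \/ c) — c is true.
  4. (c \/ ~b \/ ~a) — c is true.
  5. (a \/ ~e) — a is true.
  6. (f \/ ~a) — f is true.
  7. (~b \/ a \/ c) — a is true.
  8. (~c \/ ~e \/ b) — b is true.
  9. (~d \/ c \/ ~f) — c is true.
  10. (~f \/ c) — c is true.
  11. (~a \/ e \/ c) — c is true.
  12. (c \/ ~b \/ e) — c is true.
  13. (a \/ e) — a is true.
  14. (b \/ ~f \/ c) — c is true.
  15. (e \/ d \/ c) — c is true.
  16. (~a \/ b) — b is true.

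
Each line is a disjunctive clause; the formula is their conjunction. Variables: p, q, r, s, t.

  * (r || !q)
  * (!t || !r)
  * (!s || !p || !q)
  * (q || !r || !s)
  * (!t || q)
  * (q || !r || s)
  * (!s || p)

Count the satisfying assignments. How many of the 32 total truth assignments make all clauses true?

5

The models are:
  p=F q=F r=F s=F t=F
  p=F q=T r=T s=F t=F
  p=T q=F r=F s=F t=F
  p=T q=F r=F s=T t=F
  p=T q=T r=T s=F t=F
That's 5 in total.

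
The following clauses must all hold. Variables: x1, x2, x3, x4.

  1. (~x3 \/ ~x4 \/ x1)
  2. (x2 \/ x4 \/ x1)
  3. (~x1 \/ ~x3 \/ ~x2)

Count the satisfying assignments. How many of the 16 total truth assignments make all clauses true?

10

Split on x1, then x2.
  x1=1, x2=1: remaining (x3,x4) ∈ {(0,0); (0,1)} — 2.
  x1=1, x2=0: remaining (x3,x4) ∈ {(0,0); (0,1); (1,0); (1,1)} — 4.
  x1=0, x2=1: remaining (x3,x4) ∈ {(0,0); (0,1); (1,0)} — 3.
  x1=0, x2=0: remaining (x3,x4) ∈ {(0,1)} — 1.
Total: 2 + 4 + 3 + 1 = 10.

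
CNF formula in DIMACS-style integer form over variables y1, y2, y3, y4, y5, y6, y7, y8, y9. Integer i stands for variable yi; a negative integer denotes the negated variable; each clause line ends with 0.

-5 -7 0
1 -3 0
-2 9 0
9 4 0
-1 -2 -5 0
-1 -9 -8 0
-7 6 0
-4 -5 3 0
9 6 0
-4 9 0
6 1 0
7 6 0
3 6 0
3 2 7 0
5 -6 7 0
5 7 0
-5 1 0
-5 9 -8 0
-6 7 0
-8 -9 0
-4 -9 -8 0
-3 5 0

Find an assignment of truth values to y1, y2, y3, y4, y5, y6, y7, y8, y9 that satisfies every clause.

y8 occurs only negated in the remaining clauses — set y8 = False.
Try y1 = False.
  then y3 is forced to False.
  then y6 is forced to True.
  then y5 is forced to False.
  then y7 is forced to True.
Try y2 = True.
  then y9 is forced to True.
y4 is now unconstrained; take y4 = True.
Every clause has at least one true literal under this assignment.

y1=False, y2=True, y3=False, y4=True, y5=False, y6=True, y7=True, y8=False, y9=True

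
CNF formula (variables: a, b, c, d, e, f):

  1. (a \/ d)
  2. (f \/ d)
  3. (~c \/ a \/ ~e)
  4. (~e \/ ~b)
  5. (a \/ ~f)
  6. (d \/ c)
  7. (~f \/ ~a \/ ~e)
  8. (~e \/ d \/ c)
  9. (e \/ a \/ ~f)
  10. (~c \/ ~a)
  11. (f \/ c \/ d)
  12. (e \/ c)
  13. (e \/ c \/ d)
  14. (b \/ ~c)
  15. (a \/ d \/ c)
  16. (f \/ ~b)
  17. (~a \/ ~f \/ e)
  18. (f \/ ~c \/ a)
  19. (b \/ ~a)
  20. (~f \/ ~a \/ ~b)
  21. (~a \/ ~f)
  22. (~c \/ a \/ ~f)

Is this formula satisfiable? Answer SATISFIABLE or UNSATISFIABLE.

SATISFIABLE

Pure literal: d appears only positively; assign d = True.
Set a = False and propagate.
  then f is forced to False.
  then b is forced to False.
  then c is forced to False.
  then e is forced to True.
So a=F, b=F, c=F, d=T, e=T, f=F is a satisfying assignment.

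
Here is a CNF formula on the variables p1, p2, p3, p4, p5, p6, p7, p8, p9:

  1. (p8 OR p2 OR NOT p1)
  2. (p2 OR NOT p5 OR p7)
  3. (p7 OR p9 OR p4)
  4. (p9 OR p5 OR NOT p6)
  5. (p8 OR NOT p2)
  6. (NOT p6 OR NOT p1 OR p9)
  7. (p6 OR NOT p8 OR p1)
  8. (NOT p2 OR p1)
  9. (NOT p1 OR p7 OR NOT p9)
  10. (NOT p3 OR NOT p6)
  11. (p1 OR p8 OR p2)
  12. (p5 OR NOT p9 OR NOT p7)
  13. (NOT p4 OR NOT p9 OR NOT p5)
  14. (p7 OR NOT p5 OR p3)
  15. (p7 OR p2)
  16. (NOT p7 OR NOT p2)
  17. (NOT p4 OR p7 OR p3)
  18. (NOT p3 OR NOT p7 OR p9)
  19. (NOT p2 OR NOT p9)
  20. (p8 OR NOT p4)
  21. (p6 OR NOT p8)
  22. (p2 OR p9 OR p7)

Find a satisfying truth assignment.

Branch on p1: take p1 = False.
  then p2 is forced to False.
  then p8 is forced to True.
  then p6 is forced to True.
  then p3 is forced to False.
  then p7 is forced to True.
Set p4 = False and propagate.
Try p5 = True.
p9 is now unconstrained; take p9 = True.

p1 = False  p2 = False  p3 = False  p4 = False  p5 = True  p6 = True  p7 = True  p8 = True  p9 = True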